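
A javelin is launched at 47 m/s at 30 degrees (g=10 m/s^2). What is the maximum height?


Given: v0 = 47 m/s, theta = 30 deg, g = 10 m/s^2
sin^2(30) = 1/4
Using H = v0^2 * sin^2(theta) / (2*g)
H = 47^2 * 1/4 / (2*10)
H = 2209 * 1/4 / 20
H = 2209/4 / 20
H = 2209/80 m

2209/80 m


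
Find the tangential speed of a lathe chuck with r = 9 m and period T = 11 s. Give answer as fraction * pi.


Given: radius r = 9 m, period T = 11 s
Using v = 2*pi*r / T
v = 2*pi*9 / 11
v = 18*pi / 11
v = 18/11*pi m/s

18/11*pi m/s


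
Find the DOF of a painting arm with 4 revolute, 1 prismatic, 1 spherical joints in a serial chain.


Given: serial robot with 4 revolute, 1 prismatic, 1 spherical joints
DOF contribution per joint type: revolute=1, prismatic=1, spherical=3, fixed=0
DOF = 4*1 + 1*1 + 1*3
DOF = 8

8


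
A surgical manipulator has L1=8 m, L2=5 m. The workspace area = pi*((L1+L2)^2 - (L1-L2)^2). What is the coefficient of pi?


Given: L1 = 8, L2 = 5
(L1+L2)^2 = (13)^2 = 169
(L1-L2)^2 = (3)^2 = 9
Difference = 169 - 9 = 160
This equals 4*L1*L2 = 4*8*5 = 160
Workspace area = 160*pi

160


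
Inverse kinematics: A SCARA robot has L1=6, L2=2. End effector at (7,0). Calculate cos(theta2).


Given: L1 = 6, L2 = 2, target (x, y) = (7, 0)
Using cos(theta2) = (x^2 + y^2 - L1^2 - L2^2) / (2*L1*L2)
x^2 + y^2 = 7^2 + 0 = 49
L1^2 + L2^2 = 36 + 4 = 40
Numerator = 49 - 40 = 9
Denominator = 2*6*2 = 24
cos(theta2) = 9/24 = 3/8

3/8


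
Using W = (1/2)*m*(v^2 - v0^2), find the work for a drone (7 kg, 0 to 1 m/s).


Given: m = 7 kg, v0 = 0 m/s, v = 1 m/s
Using W = (1/2)*m*(v^2 - v0^2)
v^2 = 1^2 = 1
v0^2 = 0^2 = 0
v^2 - v0^2 = 1 - 0 = 1
W = (1/2)*7*1 = 7/2 J

7/2 J


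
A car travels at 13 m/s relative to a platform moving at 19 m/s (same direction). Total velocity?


Given: object velocity = 13 m/s, platform velocity = 19 m/s (same direction)
Using classical velocity addition: v_total = v_object + v_platform
v_total = 13 + 19
v_total = 32 m/s

32 m/s


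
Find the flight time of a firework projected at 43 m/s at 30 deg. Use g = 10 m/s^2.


Given: v0 = 43 m/s, theta = 30 deg, g = 10 m/s^2
sin(30) = 1/2
Using T = 2*v0*sin(theta) / g
T = 2*43*1/2 / 10
T = 43 / 10
T = 43/10 s

43/10 s


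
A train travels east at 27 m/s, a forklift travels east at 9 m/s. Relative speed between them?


Given: v_A = 27 m/s east, v_B = 9 m/s east
Both move in the same direction; relative speed = |v_A - v_B|
|27 - 9| = |18|
= 18 m/s

18 m/s


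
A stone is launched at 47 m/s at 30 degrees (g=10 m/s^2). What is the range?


Given: v0 = 47 m/s, theta = 30 deg, g = 10 m/s^2
sin(2*30) = sin(60) = sqrt(3)/2
Using R = v0^2 * sin(2*theta) / g
R = 47^2 * (sqrt(3)/2) / 10
R = 2209 * sqrt(3) / 20
R = 2209/20*sqrt(3) m

2209/20*sqrt(3) m


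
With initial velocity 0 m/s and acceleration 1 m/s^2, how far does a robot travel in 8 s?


Given: v0 = 0 m/s, a = 1 m/s^2, t = 8 s
Using s = v0*t + (1/2)*a*t^2
s = 0*8 + (1/2)*1*8^2
s = 0 + (1/2)*64
s = 0 + 32
s = 32

32 m


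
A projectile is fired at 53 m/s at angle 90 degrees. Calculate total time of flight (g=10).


Given: v0 = 53 m/s, theta = 90 deg, g = 10 m/s^2
sin(90) = 1
Using T = 2*v0*sin(theta) / g
T = 2*53*1 / 10
T = 106 / 10
T = 53/5 s

53/5 s


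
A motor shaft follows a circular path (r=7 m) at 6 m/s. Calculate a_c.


Given: v = 6 m/s, r = 7 m
Using a_c = v^2 / r
a_c = 6^2 / 7
a_c = 36 / 7
a_c = 36/7 m/s^2

36/7 m/s^2


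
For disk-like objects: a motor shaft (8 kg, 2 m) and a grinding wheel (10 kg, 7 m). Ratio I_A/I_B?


Given: M1=8 kg, R1=2 m, M2=10 kg, R2=7 m
For a disk: I = (1/2)*M*R^2, so I_A/I_B = (M1*R1^2)/(M2*R2^2)
M1*R1^2 = 8*4 = 32
M2*R2^2 = 10*49 = 490
I_A/I_B = 32/490 = 16/245

16/245


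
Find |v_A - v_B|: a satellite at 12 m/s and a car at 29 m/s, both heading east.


Given: v_A = 12 m/s east, v_B = 29 m/s east
Both move in the same direction; relative speed = |v_A - v_B|
|12 - 29| = |-17|
= 17 m/s

17 m/s


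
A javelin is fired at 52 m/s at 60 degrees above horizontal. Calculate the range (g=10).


Given: v0 = 52 m/s, theta = 60 deg, g = 10 m/s^2
sin(2*60) = sin(120) = sqrt(3)/2
Using R = v0^2 * sin(2*theta) / g
R = 52^2 * (sqrt(3)/2) / 10
R = 2704 * sqrt(3) / 20
R = 676/5*sqrt(3) m

676/5*sqrt(3) m


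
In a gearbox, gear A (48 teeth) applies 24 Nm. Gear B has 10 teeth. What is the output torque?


Given: N1 = 48, N2 = 10, T1 = 24 Nm
Using T2/T1 = N2/N1
T2 = T1 * N2 / N1
T2 = 24 * 10 / 48
T2 = 240 / 48
T2 = 5 Nm

5 Nm


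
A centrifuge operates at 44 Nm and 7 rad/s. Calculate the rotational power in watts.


Given: tau = 44 Nm, omega = 7 rad/s
Using P = tau * omega
P = 44 * 7
P = 308 W

308 W


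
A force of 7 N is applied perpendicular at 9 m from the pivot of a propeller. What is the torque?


Given: F = 7 N, r = 9 m, angle = 90 deg (perpendicular)
Using tau = F * r * sin(90)
sin(90) = 1
tau = 7 * 9 * 1
tau = 63 Nm

63 Nm


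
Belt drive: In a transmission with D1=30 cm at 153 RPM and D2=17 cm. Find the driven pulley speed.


Given: D1 = 30 cm, w1 = 153 RPM, D2 = 17 cm
Using D1*w1 = D2*w2
w2 = D1*w1 / D2
w2 = 30*153 / 17
w2 = 4590 / 17
w2 = 270 RPM

270 RPM


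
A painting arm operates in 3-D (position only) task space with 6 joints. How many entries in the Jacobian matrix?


Given: task space dimension = 3, joints = 6
Jacobian is a 3 x 6 matrix
Total entries = rows * columns
Total = 3 * 6
Total = 18

18


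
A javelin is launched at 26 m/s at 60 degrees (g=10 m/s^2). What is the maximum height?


Given: v0 = 26 m/s, theta = 60 deg, g = 10 m/s^2
sin^2(60) = 3/4
Using H = v0^2 * sin^2(theta) / (2*g)
H = 26^2 * 3/4 / (2*10)
H = 676 * 3/4 / 20
H = 507 / 20
H = 507/20 m

507/20 m


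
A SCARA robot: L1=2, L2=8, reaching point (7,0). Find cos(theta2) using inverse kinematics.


Given: L1 = 2, L2 = 8, target (x, y) = (7, 0)
Using cos(theta2) = (x^2 + y^2 - L1^2 - L2^2) / (2*L1*L2)
x^2 + y^2 = 7^2 + 0 = 49
L1^2 + L2^2 = 4 + 64 = 68
Numerator = 49 - 68 = -19
Denominator = 2*2*8 = 32
cos(theta2) = -19/32 = -19/32

-19/32


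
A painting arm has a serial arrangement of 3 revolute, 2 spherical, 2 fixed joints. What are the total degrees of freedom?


Given: serial robot with 3 revolute, 2 spherical, 2 fixed joints
DOF contribution per joint type: revolute=1, prismatic=1, spherical=3, fixed=0
DOF = 3*1 + 2*3 + 2*0
DOF = 9

9


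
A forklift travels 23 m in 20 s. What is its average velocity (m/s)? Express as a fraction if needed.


Given: distance d = 23 m, time t = 20 s
Using v = d / t
v = 23 / 20
v = 23/20 m/s

23/20 m/s


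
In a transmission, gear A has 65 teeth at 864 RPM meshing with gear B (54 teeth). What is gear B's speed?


Given: N1 = 65 teeth, w1 = 864 RPM, N2 = 54 teeth
Using N1*w1 = N2*w2
w2 = N1*w1 / N2
w2 = 65*864 / 54
w2 = 56160 / 54
w2 = 1040 RPM

1040 RPM


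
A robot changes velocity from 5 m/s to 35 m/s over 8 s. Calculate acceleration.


Given: initial velocity v0 = 5 m/s, final velocity v = 35 m/s, time t = 8 s
Using a = (v - v0) / t
a = (35 - 5) / 8
a = 30 / 8
a = 15/4 m/s^2

15/4 m/s^2


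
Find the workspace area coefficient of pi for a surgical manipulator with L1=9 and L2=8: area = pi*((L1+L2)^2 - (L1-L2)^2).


Given: L1 = 9, L2 = 8
(L1+L2)^2 = (17)^2 = 289
(L1-L2)^2 = (1)^2 = 1
Difference = 289 - 1 = 288
This equals 4*L1*L2 = 4*9*8 = 288
Workspace area = 288*pi

288


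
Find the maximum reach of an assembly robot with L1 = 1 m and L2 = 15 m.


Given: L1 = 1 m, L2 = 15 m
For a 2-link planar arm, max reach = L1 + L2 (fully extended)
Max reach = 1 + 15
Max reach = 16 m

16 m


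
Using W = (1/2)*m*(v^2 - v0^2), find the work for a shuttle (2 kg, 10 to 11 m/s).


Given: m = 2 kg, v0 = 10 m/s, v = 11 m/s
Using W = (1/2)*m*(v^2 - v0^2)
v^2 = 11^2 = 121
v0^2 = 10^2 = 100
v^2 - v0^2 = 121 - 100 = 21
W = (1/2)*2*21 = 21 J

21 J


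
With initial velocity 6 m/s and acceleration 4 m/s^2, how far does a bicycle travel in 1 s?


Given: v0 = 6 m/s, a = 4 m/s^2, t = 1 s
Using s = v0*t + (1/2)*a*t^2
s = 6*1 + (1/2)*4*1^2
s = 6 + (1/2)*4
s = 6 + 2
s = 8

8 m


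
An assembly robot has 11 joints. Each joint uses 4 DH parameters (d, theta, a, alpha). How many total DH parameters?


Given: 11 joints, 4 DH parameters per joint (d, theta, a, alpha)
Total DH parameters = number_of_joints * 4
Total = 11 * 4
Total = 44

44


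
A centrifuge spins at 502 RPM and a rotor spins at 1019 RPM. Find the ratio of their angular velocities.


Given: RPM_A = 502, RPM_B = 1019
omega = 2*pi*RPM/60, so omega_A/omega_B = RPM_A / RPM_B
omega_A/omega_B = 502 / 1019
omega_A/omega_B = 502/1019

502/1019


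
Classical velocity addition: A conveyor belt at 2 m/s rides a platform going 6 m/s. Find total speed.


Given: object velocity = 2 m/s, platform velocity = 6 m/s (same direction)
Using classical velocity addition: v_total = v_object + v_platform
v_total = 2 + 6
v_total = 8 m/s

8 m/s


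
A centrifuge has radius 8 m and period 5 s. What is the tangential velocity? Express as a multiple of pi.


Given: radius r = 8 m, period T = 5 s
Using v = 2*pi*r / T
v = 2*pi*8 / 5
v = 16*pi / 5
v = 16/5*pi m/s

16/5*pi m/s


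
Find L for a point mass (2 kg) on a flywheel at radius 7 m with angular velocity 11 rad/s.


Given: m = 2 kg, r = 7 m, omega = 11 rad/s
For a point mass: I = m*r^2
I = 2*7^2 = 2*49 = 98
L = I*omega = 98*11
L = 1078 kg*m^2/s

1078 kg*m^2/s


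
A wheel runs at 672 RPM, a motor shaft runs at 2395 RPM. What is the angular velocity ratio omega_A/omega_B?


Given: RPM_A = 672, RPM_B = 2395
omega = 2*pi*RPM/60, so omega_A/omega_B = RPM_A / RPM_B
omega_A/omega_B = 672 / 2395
omega_A/omega_B = 672/2395

672/2395


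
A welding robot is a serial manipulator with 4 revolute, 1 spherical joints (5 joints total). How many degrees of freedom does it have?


Given: serial robot with 4 revolute, 1 spherical joints
DOF contribution per joint type: revolute=1, prismatic=1, spherical=3, fixed=0
DOF = 4*1 + 1*3
DOF = 7

7


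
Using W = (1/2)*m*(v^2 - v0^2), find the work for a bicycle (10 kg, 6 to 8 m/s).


Given: m = 10 kg, v0 = 6 m/s, v = 8 m/s
Using W = (1/2)*m*(v^2 - v0^2)
v^2 = 8^2 = 64
v0^2 = 6^2 = 36
v^2 - v0^2 = 64 - 36 = 28
W = (1/2)*10*28 = 140 J

140 J


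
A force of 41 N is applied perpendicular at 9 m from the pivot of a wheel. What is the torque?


Given: F = 41 N, r = 9 m, angle = 90 deg (perpendicular)
Using tau = F * r * sin(90)
sin(90) = 1
tau = 41 * 9 * 1
tau = 369 Nm

369 Nm


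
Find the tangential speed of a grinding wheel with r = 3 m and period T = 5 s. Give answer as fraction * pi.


Given: radius r = 3 m, period T = 5 s
Using v = 2*pi*r / T
v = 2*pi*3 / 5
v = 6*pi / 5
v = 6/5*pi m/s

6/5*pi m/s


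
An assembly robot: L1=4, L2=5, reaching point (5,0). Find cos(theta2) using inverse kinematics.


Given: L1 = 4, L2 = 5, target (x, y) = (5, 0)
Using cos(theta2) = (x^2 + y^2 - L1^2 - L2^2) / (2*L1*L2)
x^2 + y^2 = 5^2 + 0 = 25
L1^2 + L2^2 = 16 + 25 = 41
Numerator = 25 - 41 = -16
Denominator = 2*4*5 = 40
cos(theta2) = -16/40 = -2/5

-2/5


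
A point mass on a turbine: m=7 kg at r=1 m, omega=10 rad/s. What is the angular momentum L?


Given: m = 7 kg, r = 1 m, omega = 10 rad/s
For a point mass: I = m*r^2
I = 7*1^2 = 7*1 = 7
L = I*omega = 7*10
L = 70 kg*m^2/s

70 kg*m^2/s


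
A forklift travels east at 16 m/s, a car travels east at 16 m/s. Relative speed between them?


Given: v_A = 16 m/s east, v_B = 16 m/s east
Both move in the same direction; relative speed = |v_A - v_B|
|16 - 16| = |0|
= 0 m/s

0 m/s


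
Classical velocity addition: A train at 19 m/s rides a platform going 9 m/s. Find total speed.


Given: object velocity = 19 m/s, platform velocity = 9 m/s (same direction)
Using classical velocity addition: v_total = v_object + v_platform
v_total = 19 + 9
v_total = 28 m/s

28 m/s


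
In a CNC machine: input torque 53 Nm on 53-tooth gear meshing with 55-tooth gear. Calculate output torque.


Given: N1 = 53, N2 = 55, T1 = 53 Nm
Using T2/T1 = N2/N1
T2 = T1 * N2 / N1
T2 = 53 * 55 / 53
T2 = 2915 / 53
T2 = 55 Nm

55 Nm


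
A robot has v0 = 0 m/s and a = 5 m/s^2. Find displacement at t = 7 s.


Given: v0 = 0 m/s, a = 5 m/s^2, t = 7 s
Using s = v0*t + (1/2)*a*t^2
s = 0*7 + (1/2)*5*7^2
s = 0 + (1/2)*245
s = 0 + 245/2
s = 245/2

245/2 m


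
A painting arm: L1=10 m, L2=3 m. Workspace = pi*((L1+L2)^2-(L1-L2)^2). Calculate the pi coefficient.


Given: L1 = 10, L2 = 3
(L1+L2)^2 = (13)^2 = 169
(L1-L2)^2 = (7)^2 = 49
Difference = 169 - 49 = 120
This equals 4*L1*L2 = 4*10*3 = 120
Workspace area = 120*pi

120


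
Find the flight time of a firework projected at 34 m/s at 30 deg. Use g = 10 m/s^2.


Given: v0 = 34 m/s, theta = 30 deg, g = 10 m/s^2
sin(30) = 1/2
Using T = 2*v0*sin(theta) / g
T = 2*34*1/2 / 10
T = 34 / 10
T = 17/5 s

17/5 s


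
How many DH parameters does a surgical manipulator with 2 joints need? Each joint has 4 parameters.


Given: 2 joints, 4 DH parameters per joint (d, theta, a, alpha)
Total DH parameters = number_of_joints * 4
Total = 2 * 4
Total = 8

8


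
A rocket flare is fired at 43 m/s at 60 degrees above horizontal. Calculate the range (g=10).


Given: v0 = 43 m/s, theta = 60 deg, g = 10 m/s^2
sin(2*60) = sin(120) = sqrt(3)/2
Using R = v0^2 * sin(2*theta) / g
R = 43^2 * (sqrt(3)/2) / 10
R = 1849 * sqrt(3) / 20
R = 1849/20*sqrt(3) m

1849/20*sqrt(3) m


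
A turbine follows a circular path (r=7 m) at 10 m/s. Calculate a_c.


Given: v = 10 m/s, r = 7 m
Using a_c = v^2 / r
a_c = 10^2 / 7
a_c = 100 / 7
a_c = 100/7 m/s^2

100/7 m/s^2


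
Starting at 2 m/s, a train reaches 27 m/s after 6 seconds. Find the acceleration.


Given: initial velocity v0 = 2 m/s, final velocity v = 27 m/s, time t = 6 s
Using a = (v - v0) / t
a = (27 - 2) / 6
a = 25 / 6
a = 25/6 m/s^2

25/6 m/s^2


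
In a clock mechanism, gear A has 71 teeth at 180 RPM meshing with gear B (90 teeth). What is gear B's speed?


Given: N1 = 71 teeth, w1 = 180 RPM, N2 = 90 teeth
Using N1*w1 = N2*w2
w2 = N1*w1 / N2
w2 = 71*180 / 90
w2 = 12780 / 90
w2 = 142 RPM

142 RPM


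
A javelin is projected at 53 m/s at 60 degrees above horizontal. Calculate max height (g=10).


Given: v0 = 53 m/s, theta = 60 deg, g = 10 m/s^2
sin^2(60) = 3/4
Using H = v0^2 * sin^2(theta) / (2*g)
H = 53^2 * 3/4 / (2*10)
H = 2809 * 3/4 / 20
H = 8427/4 / 20
H = 8427/80 m

8427/80 m


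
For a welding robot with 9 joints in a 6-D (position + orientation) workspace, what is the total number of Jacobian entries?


Given: task space dimension = 6, joints = 9
Jacobian is a 6 x 9 matrix
Total entries = rows * columns
Total = 6 * 9
Total = 54

54


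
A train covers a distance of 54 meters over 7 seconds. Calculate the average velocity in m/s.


Given: distance d = 54 m, time t = 7 s
Using v = d / t
v = 54 / 7
v = 54/7 m/s

54/7 m/s


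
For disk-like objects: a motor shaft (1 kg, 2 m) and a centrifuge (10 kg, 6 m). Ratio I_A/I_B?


Given: M1=1 kg, R1=2 m, M2=10 kg, R2=6 m
For a disk: I = (1/2)*M*R^2, so I_A/I_B = (M1*R1^2)/(M2*R2^2)
M1*R1^2 = 1*4 = 4
M2*R2^2 = 10*36 = 360
I_A/I_B = 4/360 = 1/90

1/90


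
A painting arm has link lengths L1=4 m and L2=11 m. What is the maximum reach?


Given: L1 = 4 m, L2 = 11 m
For a 2-link planar arm, max reach = L1 + L2 (fully extended)
Max reach = 4 + 11
Max reach = 15 m

15 m


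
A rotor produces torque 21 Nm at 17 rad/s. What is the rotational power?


Given: tau = 21 Nm, omega = 17 rad/s
Using P = tau * omega
P = 21 * 17
P = 357 W

357 W


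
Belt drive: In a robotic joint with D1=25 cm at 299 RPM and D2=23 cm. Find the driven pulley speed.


Given: D1 = 25 cm, w1 = 299 RPM, D2 = 23 cm
Using D1*w1 = D2*w2
w2 = D1*w1 / D2
w2 = 25*299 / 23
w2 = 7475 / 23
w2 = 325 RPM

325 RPM


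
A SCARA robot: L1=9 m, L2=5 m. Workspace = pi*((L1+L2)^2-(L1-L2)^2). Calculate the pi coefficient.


Given: L1 = 9, L2 = 5
(L1+L2)^2 = (14)^2 = 196
(L1-L2)^2 = (4)^2 = 16
Difference = 196 - 16 = 180
This equals 4*L1*L2 = 4*9*5 = 180
Workspace area = 180*pi

180


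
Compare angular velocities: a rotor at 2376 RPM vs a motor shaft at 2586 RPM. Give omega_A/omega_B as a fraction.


Given: RPM_A = 2376, RPM_B = 2586
omega = 2*pi*RPM/60, so omega_A/omega_B = RPM_A / RPM_B
omega_A/omega_B = 2376 / 2586
omega_A/omega_B = 396/431

396/431


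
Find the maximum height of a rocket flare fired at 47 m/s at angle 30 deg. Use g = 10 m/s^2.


Given: v0 = 47 m/s, theta = 30 deg, g = 10 m/s^2
sin^2(30) = 1/4
Using H = v0^2 * sin^2(theta) / (2*g)
H = 47^2 * 1/4 / (2*10)
H = 2209 * 1/4 / 20
H = 2209/4 / 20
H = 2209/80 m

2209/80 m


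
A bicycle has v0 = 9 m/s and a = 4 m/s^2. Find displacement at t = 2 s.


Given: v0 = 9 m/s, a = 4 m/s^2, t = 2 s
Using s = v0*t + (1/2)*a*t^2
s = 9*2 + (1/2)*4*2^2
s = 18 + (1/2)*16
s = 18 + 8
s = 26

26 m


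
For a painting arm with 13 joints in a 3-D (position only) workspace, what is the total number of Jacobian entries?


Given: task space dimension = 3, joints = 13
Jacobian is a 3 x 13 matrix
Total entries = rows * columns
Total = 3 * 13
Total = 39

39


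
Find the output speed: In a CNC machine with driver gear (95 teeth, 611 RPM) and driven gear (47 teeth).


Given: N1 = 95 teeth, w1 = 611 RPM, N2 = 47 teeth
Using N1*w1 = N2*w2
w2 = N1*w1 / N2
w2 = 95*611 / 47
w2 = 58045 / 47
w2 = 1235 RPM

1235 RPM


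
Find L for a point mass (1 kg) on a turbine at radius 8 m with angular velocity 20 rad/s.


Given: m = 1 kg, r = 8 m, omega = 20 rad/s
For a point mass: I = m*r^2
I = 1*8^2 = 1*64 = 64
L = I*omega = 64*20
L = 1280 kg*m^2/s

1280 kg*m^2/s


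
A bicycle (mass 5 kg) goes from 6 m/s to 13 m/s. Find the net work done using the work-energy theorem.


Given: m = 5 kg, v0 = 6 m/s, v = 13 m/s
Using W = (1/2)*m*(v^2 - v0^2)
v^2 = 13^2 = 169
v0^2 = 6^2 = 36
v^2 - v0^2 = 169 - 36 = 133
W = (1/2)*5*133 = 665/2 J

665/2 J


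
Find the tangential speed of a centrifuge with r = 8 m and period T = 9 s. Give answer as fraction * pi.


Given: radius r = 8 m, period T = 9 s
Using v = 2*pi*r / T
v = 2*pi*8 / 9
v = 16*pi / 9
v = 16/9*pi m/s

16/9*pi m/s


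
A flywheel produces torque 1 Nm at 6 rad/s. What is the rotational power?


Given: tau = 1 Nm, omega = 6 rad/s
Using P = tau * omega
P = 1 * 6
P = 6 W

6 W


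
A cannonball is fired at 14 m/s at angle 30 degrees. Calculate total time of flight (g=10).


Given: v0 = 14 m/s, theta = 30 deg, g = 10 m/s^2
sin(30) = 1/2
Using T = 2*v0*sin(theta) / g
T = 2*14*1/2 / 10
T = 14 / 10
T = 7/5 s

7/5 s


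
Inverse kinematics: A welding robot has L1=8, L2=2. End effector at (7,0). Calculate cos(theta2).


Given: L1 = 8, L2 = 2, target (x, y) = (7, 0)
Using cos(theta2) = (x^2 + y^2 - L1^2 - L2^2) / (2*L1*L2)
x^2 + y^2 = 7^2 + 0 = 49
L1^2 + L2^2 = 64 + 4 = 68
Numerator = 49 - 68 = -19
Denominator = 2*8*2 = 32
cos(theta2) = -19/32 = -19/32

-19/32


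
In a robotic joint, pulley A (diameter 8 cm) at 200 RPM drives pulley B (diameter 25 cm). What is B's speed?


Given: D1 = 8 cm, w1 = 200 RPM, D2 = 25 cm
Using D1*w1 = D2*w2
w2 = D1*w1 / D2
w2 = 8*200 / 25
w2 = 1600 / 25
w2 = 64 RPM

64 RPM


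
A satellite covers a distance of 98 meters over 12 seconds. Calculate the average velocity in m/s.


Given: distance d = 98 m, time t = 12 s
Using v = d / t
v = 98 / 12
v = 49/6 m/s

49/6 m/s


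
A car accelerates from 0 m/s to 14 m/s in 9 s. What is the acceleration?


Given: initial velocity v0 = 0 m/s, final velocity v = 14 m/s, time t = 9 s
Using a = (v - v0) / t
a = (14 - 0) / 9
a = 14 / 9
a = 14/9 m/s^2

14/9 m/s^2


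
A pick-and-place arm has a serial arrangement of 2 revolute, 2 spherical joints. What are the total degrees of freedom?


Given: serial robot with 2 revolute, 2 spherical joints
DOF contribution per joint type: revolute=1, prismatic=1, spherical=3, fixed=0
DOF = 2*1 + 2*3
DOF = 8

8


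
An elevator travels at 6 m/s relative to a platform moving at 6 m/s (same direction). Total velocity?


Given: object velocity = 6 m/s, platform velocity = 6 m/s (same direction)
Using classical velocity addition: v_total = v_object + v_platform
v_total = 6 + 6
v_total = 12 m/s

12 m/s


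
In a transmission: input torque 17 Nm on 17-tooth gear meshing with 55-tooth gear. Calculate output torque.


Given: N1 = 17, N2 = 55, T1 = 17 Nm
Using T2/T1 = N2/N1
T2 = T1 * N2 / N1
T2 = 17 * 55 / 17
T2 = 935 / 17
T2 = 55 Nm

55 Nm


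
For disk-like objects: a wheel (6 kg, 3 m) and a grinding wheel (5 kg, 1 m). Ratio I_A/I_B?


Given: M1=6 kg, R1=3 m, M2=5 kg, R2=1 m
For a disk: I = (1/2)*M*R^2, so I_A/I_B = (M1*R1^2)/(M2*R2^2)
M1*R1^2 = 6*9 = 54
M2*R2^2 = 5*1 = 5
I_A/I_B = 54/5 = 54/5

54/5


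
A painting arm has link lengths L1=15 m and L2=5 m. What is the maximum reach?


Given: L1 = 15 m, L2 = 5 m
For a 2-link planar arm, max reach = L1 + L2 (fully extended)
Max reach = 15 + 5
Max reach = 20 m

20 m


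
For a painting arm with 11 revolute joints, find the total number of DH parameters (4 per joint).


Given: 11 joints, 4 DH parameters per joint (d, theta, a, alpha)
Total DH parameters = number_of_joints * 4
Total = 11 * 4
Total = 44

44


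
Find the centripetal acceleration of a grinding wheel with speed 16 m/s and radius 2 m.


Given: v = 16 m/s, r = 2 m
Using a_c = v^2 / r
a_c = 16^2 / 2
a_c = 256 / 2
a_c = 128 m/s^2

128 m/s^2


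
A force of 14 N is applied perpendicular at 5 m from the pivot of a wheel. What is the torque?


Given: F = 14 N, r = 5 m, angle = 90 deg (perpendicular)
Using tau = F * r * sin(90)
sin(90) = 1
tau = 14 * 5 * 1
tau = 70 Nm

70 Nm


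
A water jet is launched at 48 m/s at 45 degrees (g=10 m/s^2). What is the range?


Given: v0 = 48 m/s, theta = 45 deg, g = 10 m/s^2
sin(2*45) = sin(90) = 1
Using R = v0^2 * sin(2*theta) / g
R = 48^2 * 1 / 10
R = 2304 / 10
R = 1152/5 m

1152/5 m


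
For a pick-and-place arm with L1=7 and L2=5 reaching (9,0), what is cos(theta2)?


Given: L1 = 7, L2 = 5, target (x, y) = (9, 0)
Using cos(theta2) = (x^2 + y^2 - L1^2 - L2^2) / (2*L1*L2)
x^2 + y^2 = 9^2 + 0 = 81
L1^2 + L2^2 = 49 + 25 = 74
Numerator = 81 - 74 = 7
Denominator = 2*7*5 = 70
cos(theta2) = 7/70 = 1/10

1/10


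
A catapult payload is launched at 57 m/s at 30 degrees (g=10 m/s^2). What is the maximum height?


Given: v0 = 57 m/s, theta = 30 deg, g = 10 m/s^2
sin^2(30) = 1/4
Using H = v0^2 * sin^2(theta) / (2*g)
H = 57^2 * 1/4 / (2*10)
H = 3249 * 1/4 / 20
H = 3249/4 / 20
H = 3249/80 m

3249/80 m


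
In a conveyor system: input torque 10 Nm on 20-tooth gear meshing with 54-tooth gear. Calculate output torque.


Given: N1 = 20, N2 = 54, T1 = 10 Nm
Using T2/T1 = N2/N1
T2 = T1 * N2 / N1
T2 = 10 * 54 / 20
T2 = 540 / 20
T2 = 27 Nm

27 Nm


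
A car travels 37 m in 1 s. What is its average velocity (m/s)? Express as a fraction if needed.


Given: distance d = 37 m, time t = 1 s
Using v = d / t
v = 37 / 1
v = 37 m/s

37 m/s


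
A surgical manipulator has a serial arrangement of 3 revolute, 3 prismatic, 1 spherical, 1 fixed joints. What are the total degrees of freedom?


Given: serial robot with 3 revolute, 3 prismatic, 1 spherical, 1 fixed joints
DOF contribution per joint type: revolute=1, prismatic=1, spherical=3, fixed=0
DOF = 3*1 + 3*1 + 1*3 + 1*0
DOF = 9

9


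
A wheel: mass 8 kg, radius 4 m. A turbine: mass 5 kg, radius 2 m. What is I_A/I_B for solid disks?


Given: M1=8 kg, R1=4 m, M2=5 kg, R2=2 m
For a disk: I = (1/2)*M*R^2, so I_A/I_B = (M1*R1^2)/(M2*R2^2)
M1*R1^2 = 8*16 = 128
M2*R2^2 = 5*4 = 20
I_A/I_B = 128/20 = 32/5

32/5


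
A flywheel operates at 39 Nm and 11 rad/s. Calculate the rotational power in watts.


Given: tau = 39 Nm, omega = 11 rad/s
Using P = tau * omega
P = 39 * 11
P = 429 W

429 W


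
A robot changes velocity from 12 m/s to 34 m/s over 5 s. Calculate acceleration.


Given: initial velocity v0 = 12 m/s, final velocity v = 34 m/s, time t = 5 s
Using a = (v - v0) / t
a = (34 - 12) / 5
a = 22 / 5
a = 22/5 m/s^2

22/5 m/s^2


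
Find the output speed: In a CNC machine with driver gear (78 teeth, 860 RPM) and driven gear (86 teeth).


Given: N1 = 78 teeth, w1 = 860 RPM, N2 = 86 teeth
Using N1*w1 = N2*w2
w2 = N1*w1 / N2
w2 = 78*860 / 86
w2 = 67080 / 86
w2 = 780 RPM

780 RPM


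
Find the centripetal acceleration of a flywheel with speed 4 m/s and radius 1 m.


Given: v = 4 m/s, r = 1 m
Using a_c = v^2 / r
a_c = 4^2 / 1
a_c = 16 / 1
a_c = 16 m/s^2

16 m/s^2


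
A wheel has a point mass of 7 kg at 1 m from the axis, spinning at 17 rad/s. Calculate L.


Given: m = 7 kg, r = 1 m, omega = 17 rad/s
For a point mass: I = m*r^2
I = 7*1^2 = 7*1 = 7
L = I*omega = 7*17
L = 119 kg*m^2/s

119 kg*m^2/s


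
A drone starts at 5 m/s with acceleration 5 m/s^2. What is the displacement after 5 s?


Given: v0 = 5 m/s, a = 5 m/s^2, t = 5 s
Using s = v0*t + (1/2)*a*t^2
s = 5*5 + (1/2)*5*5^2
s = 25 + (1/2)*125
s = 25 + 125/2
s = 175/2

175/2 m


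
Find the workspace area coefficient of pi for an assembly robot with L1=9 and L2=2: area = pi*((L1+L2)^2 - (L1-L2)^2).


Given: L1 = 9, L2 = 2
(L1+L2)^2 = (11)^2 = 121
(L1-L2)^2 = (7)^2 = 49
Difference = 121 - 49 = 72
This equals 4*L1*L2 = 4*9*2 = 72
Workspace area = 72*pi

72


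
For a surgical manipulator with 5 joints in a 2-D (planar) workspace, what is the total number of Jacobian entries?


Given: task space dimension = 2, joints = 5
Jacobian is a 2 x 5 matrix
Total entries = rows * columns
Total = 2 * 5
Total = 10

10


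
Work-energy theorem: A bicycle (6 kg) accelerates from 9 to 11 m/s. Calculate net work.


Given: m = 6 kg, v0 = 9 m/s, v = 11 m/s
Using W = (1/2)*m*(v^2 - v0^2)
v^2 = 11^2 = 121
v0^2 = 9^2 = 81
v^2 - v0^2 = 121 - 81 = 40
W = (1/2)*6*40 = 120 J

120 J


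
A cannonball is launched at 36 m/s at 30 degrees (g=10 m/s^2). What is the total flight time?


Given: v0 = 36 m/s, theta = 30 deg, g = 10 m/s^2
sin(30) = 1/2
Using T = 2*v0*sin(theta) / g
T = 2*36*1/2 / 10
T = 36 / 10
T = 18/5 s

18/5 s


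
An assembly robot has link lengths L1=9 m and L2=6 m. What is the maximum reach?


Given: L1 = 9 m, L2 = 6 m
For a 2-link planar arm, max reach = L1 + L2 (fully extended)
Max reach = 9 + 6
Max reach = 15 m

15 m


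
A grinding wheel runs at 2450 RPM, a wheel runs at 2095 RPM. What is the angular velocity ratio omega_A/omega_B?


Given: RPM_A = 2450, RPM_B = 2095
omega = 2*pi*RPM/60, so omega_A/omega_B = RPM_A / RPM_B
omega_A/omega_B = 2450 / 2095
omega_A/omega_B = 490/419

490/419


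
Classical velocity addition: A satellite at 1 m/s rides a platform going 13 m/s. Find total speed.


Given: object velocity = 1 m/s, platform velocity = 13 m/s (same direction)
Using classical velocity addition: v_total = v_object + v_platform
v_total = 1 + 13
v_total = 14 m/s

14 m/s


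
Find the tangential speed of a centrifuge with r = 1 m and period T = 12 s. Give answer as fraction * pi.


Given: radius r = 1 m, period T = 12 s
Using v = 2*pi*r / T
v = 2*pi*1 / 12
v = 2*pi / 12
v = 1/6*pi m/s

1/6*pi m/s


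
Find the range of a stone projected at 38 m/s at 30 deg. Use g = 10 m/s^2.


Given: v0 = 38 m/s, theta = 30 deg, g = 10 m/s^2
sin(2*30) = sin(60) = sqrt(3)/2
Using R = v0^2 * sin(2*theta) / g
R = 38^2 * (sqrt(3)/2) / 10
R = 1444 * sqrt(3) / 20
R = 361/5*sqrt(3) m

361/5*sqrt(3) m


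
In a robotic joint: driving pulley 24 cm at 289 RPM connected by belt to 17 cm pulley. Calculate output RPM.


Given: D1 = 24 cm, w1 = 289 RPM, D2 = 17 cm
Using D1*w1 = D2*w2
w2 = D1*w1 / D2
w2 = 24*289 / 17
w2 = 6936 / 17
w2 = 408 RPM

408 RPM


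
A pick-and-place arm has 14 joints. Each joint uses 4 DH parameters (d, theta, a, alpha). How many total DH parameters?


Given: 14 joints, 4 DH parameters per joint (d, theta, a, alpha)
Total DH parameters = number_of_joints * 4
Total = 14 * 4
Total = 56

56


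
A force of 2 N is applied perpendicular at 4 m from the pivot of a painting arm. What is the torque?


Given: F = 2 N, r = 4 m, angle = 90 deg (perpendicular)
Using tau = F * r * sin(90)
sin(90) = 1
tau = 2 * 4 * 1
tau = 8 Nm

8 Nm


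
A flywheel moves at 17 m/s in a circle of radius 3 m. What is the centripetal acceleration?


Given: v = 17 m/s, r = 3 m
Using a_c = v^2 / r
a_c = 17^2 / 3
a_c = 289 / 3
a_c = 289/3 m/s^2

289/3 m/s^2


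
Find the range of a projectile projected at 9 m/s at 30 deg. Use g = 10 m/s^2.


Given: v0 = 9 m/s, theta = 30 deg, g = 10 m/s^2
sin(2*30) = sin(60) = sqrt(3)/2
Using R = v0^2 * sin(2*theta) / g
R = 9^2 * (sqrt(3)/2) / 10
R = 81 * sqrt(3) / 20
R = 81/20*sqrt(3) m

81/20*sqrt(3) m


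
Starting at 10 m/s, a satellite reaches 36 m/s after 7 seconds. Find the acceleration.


Given: initial velocity v0 = 10 m/s, final velocity v = 36 m/s, time t = 7 s
Using a = (v - v0) / t
a = (36 - 10) / 7
a = 26 / 7
a = 26/7 m/s^2

26/7 m/s^2


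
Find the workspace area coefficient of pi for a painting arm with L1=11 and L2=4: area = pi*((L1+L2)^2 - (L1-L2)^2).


Given: L1 = 11, L2 = 4
(L1+L2)^2 = (15)^2 = 225
(L1-L2)^2 = (7)^2 = 49
Difference = 225 - 49 = 176
This equals 4*L1*L2 = 4*11*4 = 176
Workspace area = 176*pi

176


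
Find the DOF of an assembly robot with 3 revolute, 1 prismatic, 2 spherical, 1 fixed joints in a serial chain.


Given: serial robot with 3 revolute, 1 prismatic, 2 spherical, 1 fixed joints
DOF contribution per joint type: revolute=1, prismatic=1, spherical=3, fixed=0
DOF = 3*1 + 1*1 + 2*3 + 1*0
DOF = 10

10


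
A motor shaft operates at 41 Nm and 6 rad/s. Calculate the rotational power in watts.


Given: tau = 41 Nm, omega = 6 rad/s
Using P = tau * omega
P = 41 * 6
P = 246 W

246 W


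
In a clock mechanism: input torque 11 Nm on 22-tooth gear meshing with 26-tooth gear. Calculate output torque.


Given: N1 = 22, N2 = 26, T1 = 11 Nm
Using T2/T1 = N2/N1
T2 = T1 * N2 / N1
T2 = 11 * 26 / 22
T2 = 286 / 22
T2 = 13 Nm

13 Nm


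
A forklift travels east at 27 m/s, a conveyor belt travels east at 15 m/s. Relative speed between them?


Given: v_A = 27 m/s east, v_B = 15 m/s east
Both move in the same direction; relative speed = |v_A - v_B|
|27 - 15| = |12|
= 12 m/s

12 m/s


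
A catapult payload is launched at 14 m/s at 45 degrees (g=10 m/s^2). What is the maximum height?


Given: v0 = 14 m/s, theta = 45 deg, g = 10 m/s^2
sin^2(45) = 1/2
Using H = v0^2 * sin^2(theta) / (2*g)
H = 14^2 * 1/2 / (2*10)
H = 196 * 1/2 / 20
H = 98 / 20
H = 49/10 m

49/10 m


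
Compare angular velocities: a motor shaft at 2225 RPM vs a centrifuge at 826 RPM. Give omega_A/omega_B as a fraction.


Given: RPM_A = 2225, RPM_B = 826
omega = 2*pi*RPM/60, so omega_A/omega_B = RPM_A / RPM_B
omega_A/omega_B = 2225 / 826
omega_A/omega_B = 2225/826

2225/826


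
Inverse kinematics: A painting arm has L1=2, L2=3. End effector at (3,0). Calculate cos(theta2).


Given: L1 = 2, L2 = 3, target (x, y) = (3, 0)
Using cos(theta2) = (x^2 + y^2 - L1^2 - L2^2) / (2*L1*L2)
x^2 + y^2 = 3^2 + 0 = 9
L1^2 + L2^2 = 4 + 9 = 13
Numerator = 9 - 13 = -4
Denominator = 2*2*3 = 12
cos(theta2) = -4/12 = -1/3

-1/3


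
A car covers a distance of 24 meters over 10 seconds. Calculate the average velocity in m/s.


Given: distance d = 24 m, time t = 10 s
Using v = d / t
v = 24 / 10
v = 12/5 m/s

12/5 m/s


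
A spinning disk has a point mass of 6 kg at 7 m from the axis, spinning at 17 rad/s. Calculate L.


Given: m = 6 kg, r = 7 m, omega = 17 rad/s
For a point mass: I = m*r^2
I = 6*7^2 = 6*49 = 294
L = I*omega = 294*17
L = 4998 kg*m^2/s

4998 kg*m^2/s


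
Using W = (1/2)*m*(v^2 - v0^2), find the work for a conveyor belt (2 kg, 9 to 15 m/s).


Given: m = 2 kg, v0 = 9 m/s, v = 15 m/s
Using W = (1/2)*m*(v^2 - v0^2)
v^2 = 15^2 = 225
v0^2 = 9^2 = 81
v^2 - v0^2 = 225 - 81 = 144
W = (1/2)*2*144 = 144 J

144 J


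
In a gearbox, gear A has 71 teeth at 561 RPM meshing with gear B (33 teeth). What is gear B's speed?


Given: N1 = 71 teeth, w1 = 561 RPM, N2 = 33 teeth
Using N1*w1 = N2*w2
w2 = N1*w1 / N2
w2 = 71*561 / 33
w2 = 39831 / 33
w2 = 1207 RPM

1207 RPM


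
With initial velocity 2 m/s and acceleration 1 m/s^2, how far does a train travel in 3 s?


Given: v0 = 2 m/s, a = 1 m/s^2, t = 3 s
Using s = v0*t + (1/2)*a*t^2
s = 2*3 + (1/2)*1*3^2
s = 6 + (1/2)*9
s = 6 + 9/2
s = 21/2

21/2 m


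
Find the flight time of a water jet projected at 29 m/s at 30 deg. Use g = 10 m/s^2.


Given: v0 = 29 m/s, theta = 30 deg, g = 10 m/s^2
sin(30) = 1/2
Using T = 2*v0*sin(theta) / g
T = 2*29*1/2 / 10
T = 29 / 10
T = 29/10 s

29/10 s


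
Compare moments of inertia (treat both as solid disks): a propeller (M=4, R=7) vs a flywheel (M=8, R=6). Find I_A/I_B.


Given: M1=4 kg, R1=7 m, M2=8 kg, R2=6 m
For a disk: I = (1/2)*M*R^2, so I_A/I_B = (M1*R1^2)/(M2*R2^2)
M1*R1^2 = 4*49 = 196
M2*R2^2 = 8*36 = 288
I_A/I_B = 196/288 = 49/72

49/72


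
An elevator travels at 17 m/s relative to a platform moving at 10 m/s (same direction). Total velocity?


Given: object velocity = 17 m/s, platform velocity = 10 m/s (same direction)
Using classical velocity addition: v_total = v_object + v_platform
v_total = 17 + 10
v_total = 27 m/s

27 m/s


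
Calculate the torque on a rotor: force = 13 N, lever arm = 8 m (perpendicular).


Given: F = 13 N, r = 8 m, angle = 90 deg (perpendicular)
Using tau = F * r * sin(90)
sin(90) = 1
tau = 13 * 8 * 1
tau = 104 Nm

104 Nm


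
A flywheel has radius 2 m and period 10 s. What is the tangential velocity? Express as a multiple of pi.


Given: radius r = 2 m, period T = 10 s
Using v = 2*pi*r / T
v = 2*pi*2 / 10
v = 4*pi / 10
v = 2/5*pi m/s

2/5*pi m/s


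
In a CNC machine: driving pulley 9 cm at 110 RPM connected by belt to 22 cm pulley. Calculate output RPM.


Given: D1 = 9 cm, w1 = 110 RPM, D2 = 22 cm
Using D1*w1 = D2*w2
w2 = D1*w1 / D2
w2 = 9*110 / 22
w2 = 990 / 22
w2 = 45 RPM

45 RPM


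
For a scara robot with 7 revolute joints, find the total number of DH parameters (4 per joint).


Given: 7 joints, 4 DH parameters per joint (d, theta, a, alpha)
Total DH parameters = number_of_joints * 4
Total = 7 * 4
Total = 28

28


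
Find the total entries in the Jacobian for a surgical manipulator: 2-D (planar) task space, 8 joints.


Given: task space dimension = 2, joints = 8
Jacobian is a 2 x 8 matrix
Total entries = rows * columns
Total = 2 * 8
Total = 16

16


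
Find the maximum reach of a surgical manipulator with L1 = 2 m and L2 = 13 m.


Given: L1 = 2 m, L2 = 13 m
For a 2-link planar arm, max reach = L1 + L2 (fully extended)
Max reach = 2 + 13
Max reach = 15 m

15 m


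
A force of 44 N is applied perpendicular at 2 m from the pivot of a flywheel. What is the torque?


Given: F = 44 N, r = 2 m, angle = 90 deg (perpendicular)
Using tau = F * r * sin(90)
sin(90) = 1
tau = 44 * 2 * 1
tau = 88 Nm

88 Nm


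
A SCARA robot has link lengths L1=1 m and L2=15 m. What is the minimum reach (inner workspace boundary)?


Given: L1 = 1 m, L2 = 15 m
For a 2-link planar arm, min reach = |L1 - L2| (second link folded back)
Min reach = |1 - 15|
Min reach = 14 m

14 m


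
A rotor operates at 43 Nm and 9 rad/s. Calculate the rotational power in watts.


Given: tau = 43 Nm, omega = 9 rad/s
Using P = tau * omega
P = 43 * 9
P = 387 W

387 W


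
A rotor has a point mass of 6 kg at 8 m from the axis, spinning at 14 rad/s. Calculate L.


Given: m = 6 kg, r = 8 m, omega = 14 rad/s
For a point mass: I = m*r^2
I = 6*8^2 = 6*64 = 384
L = I*omega = 384*14
L = 5376 kg*m^2/s

5376 kg*m^2/s


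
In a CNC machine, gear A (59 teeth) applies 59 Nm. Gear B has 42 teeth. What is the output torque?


Given: N1 = 59, N2 = 42, T1 = 59 Nm
Using T2/T1 = N2/N1
T2 = T1 * N2 / N1
T2 = 59 * 42 / 59
T2 = 2478 / 59
T2 = 42 Nm

42 Nm


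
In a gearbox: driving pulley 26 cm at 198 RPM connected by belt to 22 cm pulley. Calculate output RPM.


Given: D1 = 26 cm, w1 = 198 RPM, D2 = 22 cm
Using D1*w1 = D2*w2
w2 = D1*w1 / D2
w2 = 26*198 / 22
w2 = 5148 / 22
w2 = 234 RPM

234 RPM


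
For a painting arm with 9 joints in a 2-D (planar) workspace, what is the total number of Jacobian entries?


Given: task space dimension = 2, joints = 9
Jacobian is a 2 x 9 matrix
Total entries = rows * columns
Total = 2 * 9
Total = 18

18


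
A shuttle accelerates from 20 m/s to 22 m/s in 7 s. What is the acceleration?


Given: initial velocity v0 = 20 m/s, final velocity v = 22 m/s, time t = 7 s
Using a = (v - v0) / t
a = (22 - 20) / 7
a = 2 / 7
a = 2/7 m/s^2

2/7 m/s^2


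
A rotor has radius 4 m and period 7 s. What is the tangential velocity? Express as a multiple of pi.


Given: radius r = 4 m, period T = 7 s
Using v = 2*pi*r / T
v = 2*pi*4 / 7
v = 8*pi / 7
v = 8/7*pi m/s

8/7*pi m/s


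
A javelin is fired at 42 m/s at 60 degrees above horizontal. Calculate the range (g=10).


Given: v0 = 42 m/s, theta = 60 deg, g = 10 m/s^2
sin(2*60) = sin(120) = sqrt(3)/2
Using R = v0^2 * sin(2*theta) / g
R = 42^2 * (sqrt(3)/2) / 10
R = 1764 * sqrt(3) / 20
R = 441/5*sqrt(3) m

441/5*sqrt(3) m


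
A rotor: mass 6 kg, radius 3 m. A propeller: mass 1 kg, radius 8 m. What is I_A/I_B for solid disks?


Given: M1=6 kg, R1=3 m, M2=1 kg, R2=8 m
For a disk: I = (1/2)*M*R^2, so I_A/I_B = (M1*R1^2)/(M2*R2^2)
M1*R1^2 = 6*9 = 54
M2*R2^2 = 1*64 = 64
I_A/I_B = 54/64 = 27/32

27/32


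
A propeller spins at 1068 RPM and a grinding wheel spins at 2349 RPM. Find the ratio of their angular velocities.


Given: RPM_A = 1068, RPM_B = 2349
omega = 2*pi*RPM/60, so omega_A/omega_B = RPM_A / RPM_B
omega_A/omega_B = 1068 / 2349
omega_A/omega_B = 356/783

356/783


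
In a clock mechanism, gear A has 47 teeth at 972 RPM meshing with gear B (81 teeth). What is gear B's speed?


Given: N1 = 47 teeth, w1 = 972 RPM, N2 = 81 teeth
Using N1*w1 = N2*w2
w2 = N1*w1 / N2
w2 = 47*972 / 81
w2 = 45684 / 81
w2 = 564 RPM

564 RPM


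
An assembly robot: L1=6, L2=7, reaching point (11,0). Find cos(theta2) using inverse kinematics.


Given: L1 = 6, L2 = 7, target (x, y) = (11, 0)
Using cos(theta2) = (x^2 + y^2 - L1^2 - L2^2) / (2*L1*L2)
x^2 + y^2 = 11^2 + 0 = 121
L1^2 + L2^2 = 36 + 49 = 85
Numerator = 121 - 85 = 36
Denominator = 2*6*7 = 84
cos(theta2) = 36/84 = 3/7

3/7


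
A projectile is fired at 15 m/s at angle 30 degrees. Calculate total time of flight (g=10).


Given: v0 = 15 m/s, theta = 30 deg, g = 10 m/s^2
sin(30) = 1/2
Using T = 2*v0*sin(theta) / g
T = 2*15*1/2 / 10
T = 15 / 10
T = 3/2 s

3/2 s


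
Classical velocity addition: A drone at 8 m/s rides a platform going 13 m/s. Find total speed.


Given: object velocity = 8 m/s, platform velocity = 13 m/s (same direction)
Using classical velocity addition: v_total = v_object + v_platform
v_total = 8 + 13
v_total = 21 m/s

21 m/s


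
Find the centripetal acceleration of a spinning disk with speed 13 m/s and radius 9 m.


Given: v = 13 m/s, r = 9 m
Using a_c = v^2 / r
a_c = 13^2 / 9
a_c = 169 / 9
a_c = 169/9 m/s^2

169/9 m/s^2


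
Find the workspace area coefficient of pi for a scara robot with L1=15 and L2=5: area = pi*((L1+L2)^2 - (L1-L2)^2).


Given: L1 = 15, L2 = 5
(L1+L2)^2 = (20)^2 = 400
(L1-L2)^2 = (10)^2 = 100
Difference = 400 - 100 = 300
This equals 4*L1*L2 = 4*15*5 = 300
Workspace area = 300*pi

300


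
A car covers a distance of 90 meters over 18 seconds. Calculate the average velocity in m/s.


Given: distance d = 90 m, time t = 18 s
Using v = d / t
v = 90 / 18
v = 5 m/s

5 m/s


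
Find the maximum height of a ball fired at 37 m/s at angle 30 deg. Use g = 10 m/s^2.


Given: v0 = 37 m/s, theta = 30 deg, g = 10 m/s^2
sin^2(30) = 1/4
Using H = v0^2 * sin^2(theta) / (2*g)
H = 37^2 * 1/4 / (2*10)
H = 1369 * 1/4 / 20
H = 1369/4 / 20
H = 1369/80 m

1369/80 m


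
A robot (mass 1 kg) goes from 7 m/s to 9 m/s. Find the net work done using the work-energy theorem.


Given: m = 1 kg, v0 = 7 m/s, v = 9 m/s
Using W = (1/2)*m*(v^2 - v0^2)
v^2 = 9^2 = 81
v0^2 = 7^2 = 49
v^2 - v0^2 = 81 - 49 = 32
W = (1/2)*1*32 = 16 J

16 J
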